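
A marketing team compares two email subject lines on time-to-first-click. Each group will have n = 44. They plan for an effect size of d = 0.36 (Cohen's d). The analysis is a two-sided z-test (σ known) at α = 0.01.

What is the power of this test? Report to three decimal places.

Power ≈ 0.187

Noncentrality parameter: δ = d·√(n/2) = 0.36 × √(44/2) = 1.6885
Two-sided α = 0.01 → critical value z_{0.005} = 2.576.
Power = Φ(δ − 2.576) + Φ(−δ − 2.576) = Φ(-0.887) + Φ(-4.264) = 0.1875 + 0.0000 = 0.1875.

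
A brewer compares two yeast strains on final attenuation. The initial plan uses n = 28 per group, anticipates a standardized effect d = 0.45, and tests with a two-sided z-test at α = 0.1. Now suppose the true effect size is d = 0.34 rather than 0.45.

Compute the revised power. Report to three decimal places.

With d = 0.34: δ = d·√(n/2) = 0.34 × √(28/2) = 1.2722. Critical value z_{0.05} = 1.645.
Revised power = Φ(δ − 1.645) + Φ(−δ − 1.645) = Φ(-0.373) + Φ(-2.917) = 0.3547 + 0.0018 = 0.3565.

Power ≈ 0.356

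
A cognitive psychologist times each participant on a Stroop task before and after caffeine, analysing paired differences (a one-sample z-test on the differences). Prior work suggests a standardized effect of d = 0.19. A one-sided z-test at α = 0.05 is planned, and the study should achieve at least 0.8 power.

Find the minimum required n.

n = 172

Set Φ(δ − 1.645) = 0.8; then δ − 1.645 = Φ⁻¹(0.8) = 0.842, giving δ = 2.486.
δ = d·√n ⇒ n = (δ/d)² = (2.486 / 0.19)² = 171.26.
Rounding up, n = 172.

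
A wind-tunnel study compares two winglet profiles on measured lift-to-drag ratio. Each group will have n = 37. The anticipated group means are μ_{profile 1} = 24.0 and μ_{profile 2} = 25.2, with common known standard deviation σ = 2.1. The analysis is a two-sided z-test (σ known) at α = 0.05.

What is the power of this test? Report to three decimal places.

Standardized effect: d = |μ_{profile 1} − μ_{profile 2}| / σ = |24.0 − 25.2| / 2.1 = 0.5714
Noncentrality parameter: δ = d·√(n/2) = 0.5714 × √(37/2) = 2.4578
Critical value for a two-sided test at α = 0.05: z_{α/2} = 1.960.
Power = Φ(δ − 1.960) + Φ(−δ − 1.960) = Φ(0.498) + Φ(-4.418) = 0.6907 + 0.0000 = 0.6907.

Power ≈ 0.691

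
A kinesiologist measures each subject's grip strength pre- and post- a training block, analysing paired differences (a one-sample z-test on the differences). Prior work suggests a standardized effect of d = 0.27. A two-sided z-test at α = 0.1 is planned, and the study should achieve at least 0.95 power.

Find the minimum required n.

Set Φ(δ − 1.645) = 0.95; then δ − 1.645 = Φ⁻¹(0.95) = 1.645, giving δ = 3.290.
(Ignoring the negligible lower-tail rejection probability gives the usual closed-form inversion.)
δ = d·√n ⇒ n = (δ/d)² = (3.290 / 0.27)² = 148.45.
Rounding up, n = 149.

n = 149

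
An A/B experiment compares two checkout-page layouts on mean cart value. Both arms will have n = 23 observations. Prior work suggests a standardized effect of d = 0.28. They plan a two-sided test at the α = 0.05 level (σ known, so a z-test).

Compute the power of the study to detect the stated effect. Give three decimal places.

Power ≈ 0.158

Noncentrality parameter: δ = d·√(n/2) = 0.28 × √(23/2) = 0.9495
Critical value for a two-sided test at α = 0.05: z_{α/2} = 1.960.
Power = Φ(δ − 1.960) + Φ(−δ − 1.960) = Φ(-1.010) + Φ(-2.909) = 0.1561 + 0.0018 = 0.1580.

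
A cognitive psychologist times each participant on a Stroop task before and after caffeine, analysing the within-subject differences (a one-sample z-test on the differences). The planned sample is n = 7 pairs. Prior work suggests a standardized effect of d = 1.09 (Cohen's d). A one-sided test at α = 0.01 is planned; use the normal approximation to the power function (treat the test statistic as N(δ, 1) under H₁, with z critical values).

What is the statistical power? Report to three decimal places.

Power ≈ 0.711

Noncentrality parameter: δ = d·√n = 1.09 × √7 = 2.8839
One-sided α = 0.01 → critical value z_{0.01} = 2.326.
Power = Φ(δ − 2.326) = Φ(0.558) = 0.7114.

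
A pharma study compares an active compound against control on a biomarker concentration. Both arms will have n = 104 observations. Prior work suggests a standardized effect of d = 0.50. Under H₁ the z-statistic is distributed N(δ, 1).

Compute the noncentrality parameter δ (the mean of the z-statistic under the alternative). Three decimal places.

δ ≈ 3.606

δ = d·√(n/2) = 0.50 × √(104/2) = 3.6056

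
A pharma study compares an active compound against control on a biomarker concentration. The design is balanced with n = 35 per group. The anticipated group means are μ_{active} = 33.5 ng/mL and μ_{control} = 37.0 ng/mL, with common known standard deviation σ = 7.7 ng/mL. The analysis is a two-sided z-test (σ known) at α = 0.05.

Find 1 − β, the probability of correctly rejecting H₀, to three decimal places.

Power ≈ 0.477

Standardized effect: d = |μ_{active} − μ_{control}| / σ = |33.5 − 37.0| / 7.7 = 0.4545
Noncentrality parameter: δ = d·√(n/2) = 0.4545 × √(35/2) = 1.9015
Critical value for a two-sided test at α = 0.05: z_{α/2} = 1.960.
Power = Φ(δ − 1.960) + Φ(−δ − 1.960) = Φ(-0.058) + Φ(-3.861) = 0.4767 + 0.0001 = 0.4767.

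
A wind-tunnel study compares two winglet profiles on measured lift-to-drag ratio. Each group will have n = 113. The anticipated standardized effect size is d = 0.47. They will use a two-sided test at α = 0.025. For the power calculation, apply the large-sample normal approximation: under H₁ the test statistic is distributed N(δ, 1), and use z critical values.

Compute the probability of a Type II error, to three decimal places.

β ≈ 0.098

Noncentrality parameter: δ = d·√(n/2) = 0.47 × √(113/2) = 3.5328
Two-sided α = 0.025 → critical value z_{0.0125} = 2.241.
Power = Φ(δ − 2.241) + Φ(−δ − 2.241) = Φ(1.291) + Φ(-5.774) = 0.9017 + 0.0000 = 0.9017.
Type II error: β = 1 − power = 1 − 0.9017 = 0.0983.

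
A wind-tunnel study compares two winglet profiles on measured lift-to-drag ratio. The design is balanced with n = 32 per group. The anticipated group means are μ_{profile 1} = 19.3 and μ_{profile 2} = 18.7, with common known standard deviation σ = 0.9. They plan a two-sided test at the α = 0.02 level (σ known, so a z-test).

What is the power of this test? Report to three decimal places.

Standardized effect: d = |μ_{profile 1} − μ_{profile 2}| / σ = |19.3 − 18.7| / 0.9 = 0.6667
Noncentrality parameter: λ = d·√(n/2) = 0.6667 × √(32/2) = 2.6667
Critical value for a two-sided test at α = 0.02: z_{α/2} = 2.326.
Power = Φ(λ − 2.326) + Φ(−λ − 2.326) = Φ(0.340) + Φ(-4.993) = 0.6332 + 0.0000 = 0.6332.

Power ≈ 0.633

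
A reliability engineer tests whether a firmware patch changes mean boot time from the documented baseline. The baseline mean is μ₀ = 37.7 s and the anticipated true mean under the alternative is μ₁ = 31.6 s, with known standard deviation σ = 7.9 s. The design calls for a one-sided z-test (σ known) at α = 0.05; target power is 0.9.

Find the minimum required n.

Standardized effect: d = |μ₁ − μ₀| / σ = |31.6 − 37.7| / 7.9 = 0.7722
For power 0.9 need Φ(δ − z_{0.05}) = 0.9, so δ = z_{0.05} + z_{0.10} = 1.645 + 1.282 = 2.926.
δ = d·√n ⇒ n = (δ/d)² = (2.926 / 0.7722)² = 14.36.
Rounding up, n = 15.

n = 15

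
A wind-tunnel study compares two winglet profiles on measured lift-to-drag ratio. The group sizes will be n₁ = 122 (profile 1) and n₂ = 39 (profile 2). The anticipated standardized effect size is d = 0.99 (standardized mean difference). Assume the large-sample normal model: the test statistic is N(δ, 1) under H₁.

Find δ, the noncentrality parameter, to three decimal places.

δ = d / √(1/n₁ + 1/n₂) = 0.99 / √(1/122 + 1/39) = 5.3819

δ ≈ 5.382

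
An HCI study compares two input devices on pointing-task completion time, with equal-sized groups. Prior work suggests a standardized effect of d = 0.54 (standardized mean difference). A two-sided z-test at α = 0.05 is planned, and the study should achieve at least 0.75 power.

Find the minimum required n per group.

n = 48 per group

Set Φ(δ − 1.960) = 0.75; then δ − 1.960 = Φ⁻¹(0.75) = 0.674, giving δ = 2.634.
(For δ > 0 the lower-tail rejection region contributes negligibly to power, so the one-term inversion is standard.)
δ = d·√(n/2) ⇒ n = 2(δ/d)² = 2 × (2.634 / 0.54)² = 47.60.
Rounding up, n = 48 per group.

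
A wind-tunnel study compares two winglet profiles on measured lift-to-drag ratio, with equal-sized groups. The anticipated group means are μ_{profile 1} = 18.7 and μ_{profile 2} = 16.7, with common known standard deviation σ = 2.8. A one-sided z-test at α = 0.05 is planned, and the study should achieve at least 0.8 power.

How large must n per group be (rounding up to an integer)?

Standardized effect: d = |μ_{profile 1} − μ_{profile 2}| / σ = |18.7 − 16.7| / 2.8 = 0.7143
Set Φ(δ − 1.645) = 0.8; then δ − 1.645 = Φ⁻¹(0.8) = 0.842, giving δ = 2.486.
δ = d·√(n/2) ⇒ n = 2(δ/d)² = 2 × (2.486 / 0.7143)² = 24.24.
Rounding up, n = 25 per group.

n = 25 per group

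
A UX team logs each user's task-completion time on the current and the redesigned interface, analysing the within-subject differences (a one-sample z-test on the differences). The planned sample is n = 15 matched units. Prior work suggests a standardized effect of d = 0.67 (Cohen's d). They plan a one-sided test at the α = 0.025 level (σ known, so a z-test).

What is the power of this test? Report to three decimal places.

Noncentrality parameter: δ = d·√n = 0.67 × √15 = 2.5949
One-sided α = 0.025 → critical value z_{0.025} = 1.960.
Power = P(Z > 1.960 − δ) = Φ(0.635) = 0.7373.

Power ≈ 0.737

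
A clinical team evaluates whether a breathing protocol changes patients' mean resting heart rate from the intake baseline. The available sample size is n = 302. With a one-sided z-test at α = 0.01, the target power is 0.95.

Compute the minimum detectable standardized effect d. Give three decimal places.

d ≈ 0.229

Need Φ(δ − 2.326) = 0.95, so δ = 2.326 + 1.645 = 3.971.
δ = d·√n ⇒ d = δ/√n = 3.971/√302 = 0.2285.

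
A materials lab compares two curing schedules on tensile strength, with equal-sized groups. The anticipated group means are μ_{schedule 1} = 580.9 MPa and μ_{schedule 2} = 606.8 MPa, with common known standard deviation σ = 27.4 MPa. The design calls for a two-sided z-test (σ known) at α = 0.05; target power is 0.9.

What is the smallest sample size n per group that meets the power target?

Standardized effect: d = |μ_{schedule 1} − μ_{schedule 2}| / σ = |580.9 − 606.8| / 27.4 = 0.9453
For power 0.9 need Φ(δ − z_{0.025}) = 0.9, so δ = z_{0.025} + z_{0.10} = 1.960 + 1.282 = 3.242.
(Ignoring the negligible lower-tail rejection probability gives the usual closed-form inversion.)
δ = d·√(n/2) ⇒ n = 2(δ/d)² = 2 × (3.242 / 0.9453)² = 23.52.
Rounding up, n = 24 per group.

n = 24 per group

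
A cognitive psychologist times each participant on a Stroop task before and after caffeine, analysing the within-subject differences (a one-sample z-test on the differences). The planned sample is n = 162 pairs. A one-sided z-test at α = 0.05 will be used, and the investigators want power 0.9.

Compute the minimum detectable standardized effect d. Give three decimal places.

Need Φ(δ − 1.645) = 0.9, so δ = 1.645 + 1.282 = 2.926.
δ = d·√n ⇒ d = δ/√n = 2.926/√162 = 0.2299.

d ≈ 0.230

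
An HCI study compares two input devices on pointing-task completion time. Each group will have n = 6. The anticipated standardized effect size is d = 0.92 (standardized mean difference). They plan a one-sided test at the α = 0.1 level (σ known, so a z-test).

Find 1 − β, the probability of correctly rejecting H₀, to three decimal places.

Power ≈ 0.622

Noncentrality parameter: δ = d·√(n/2) = 0.92 × √(6/2) = 1.5935
One-sided α = 0.1 → critical value z_{0.1} = 1.282.
Power = Φ(δ − 1.282) = Φ(0.312) = 0.6225.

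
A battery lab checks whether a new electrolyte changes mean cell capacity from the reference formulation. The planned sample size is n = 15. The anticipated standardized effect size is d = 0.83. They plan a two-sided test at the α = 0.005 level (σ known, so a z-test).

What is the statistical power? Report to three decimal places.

Noncentrality parameter: λ = d·√n = 0.83 × √15 = 3.2146
Critical value for a two-sided test at α = 0.005: z_{α/2} = 2.807.
Power = Φ(λ − 2.807) + Φ(−λ − 2.807) = Φ(0.408) + Φ(-6.022) = 0.6582 + 0.0000 = 0.6582.

Power ≈ 0.658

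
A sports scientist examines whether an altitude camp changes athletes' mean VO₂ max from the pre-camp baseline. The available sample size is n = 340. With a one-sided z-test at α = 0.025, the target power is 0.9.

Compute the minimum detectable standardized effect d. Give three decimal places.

Required noncentrality: δ = z_{0.025} + z_{0.10} = 1.960 + 1.282 = 3.242.
δ = d·√n ⇒ d = δ/√n = 3.242/√340 = 0.1758.

d ≈ 0.176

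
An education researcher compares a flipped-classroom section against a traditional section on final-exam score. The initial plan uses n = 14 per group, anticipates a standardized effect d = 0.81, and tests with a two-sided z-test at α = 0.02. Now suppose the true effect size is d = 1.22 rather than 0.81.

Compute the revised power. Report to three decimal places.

Power ≈ 0.816

With d = 1.22: δ = d·√(n/2) = 1.22 × √(14/2) = 3.2278. Critical value z_{0.01} = 2.326.
Revised power = Φ(δ − 2.326) + Φ(−δ − 2.326) = Φ(0.901) + Φ(-5.554) = 0.8163 + 0.0000 = 0.8163.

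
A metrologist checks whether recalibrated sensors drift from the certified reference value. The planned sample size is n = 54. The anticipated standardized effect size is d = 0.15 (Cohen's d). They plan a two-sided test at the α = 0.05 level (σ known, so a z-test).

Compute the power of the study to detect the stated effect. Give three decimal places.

Power ≈ 0.197

Noncentrality parameter: δ = d·√n = 0.15 × √54 = 1.1023
Critical value for a two-sided test at α = 0.05: z_{α/2} = 1.960.
Power = Φ(δ − 1.960) + Φ(−δ − 1.960) = Φ(-0.858) + Φ(-3.062) = 0.1955 + 0.0011 = 0.1966.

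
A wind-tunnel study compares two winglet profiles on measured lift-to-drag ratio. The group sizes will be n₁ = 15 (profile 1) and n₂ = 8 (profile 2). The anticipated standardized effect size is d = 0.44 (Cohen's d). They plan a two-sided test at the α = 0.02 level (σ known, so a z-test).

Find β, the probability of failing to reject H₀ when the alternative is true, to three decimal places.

Noncentrality parameter: δ = d / √(1/n₁ + 1/n₂) = 0.44 / √(1/15 + 1/8) = 1.0050
Critical value for a two-sided test at α = 0.02: z_{α/2} = 2.326.
Power = Φ(δ − 2.326) + Φ(−δ − 2.326) = Φ(-1.321) + Φ(-3.331) = 0.0932 + 0.0004 = 0.0936.
Type II error: β = 1 − power = 1 − 0.0936 = 0.9064.

β ≈ 0.906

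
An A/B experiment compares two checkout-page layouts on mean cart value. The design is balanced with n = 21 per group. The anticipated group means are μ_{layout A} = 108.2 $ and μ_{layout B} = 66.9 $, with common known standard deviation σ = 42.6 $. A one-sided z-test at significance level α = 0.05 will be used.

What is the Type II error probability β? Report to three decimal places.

Standardized effect: d = |μ_{layout A} − μ_{layout B}| / σ = |108.2 − 66.9| / 42.6 = 0.9695
Noncentrality parameter: δ = d·√(n/2) = 0.9695 × √(21/2) = 3.1415
Critical value for a one-sided test at α = 0.05: z_α = 1.645.
Power = Φ(δ − 1.645) = Φ(1.497) = 0.9328.
Type II error: β = 1 − power = 1 − 0.9328 = 0.0672.

β ≈ 0.067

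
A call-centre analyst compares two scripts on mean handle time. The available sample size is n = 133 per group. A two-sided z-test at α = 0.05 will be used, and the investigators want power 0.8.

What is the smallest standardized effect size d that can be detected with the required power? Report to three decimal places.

Need Φ(δ − 1.960) = 0.8, so δ = 1.960 + 0.842 = 2.802.
(Lower-tail contribution to power is negligible for δ > 0.)
δ = d·√(n/2) ⇒ d = δ/√(n/2) = 2.802/√(133/2) = 0.3436.

d ≈ 0.344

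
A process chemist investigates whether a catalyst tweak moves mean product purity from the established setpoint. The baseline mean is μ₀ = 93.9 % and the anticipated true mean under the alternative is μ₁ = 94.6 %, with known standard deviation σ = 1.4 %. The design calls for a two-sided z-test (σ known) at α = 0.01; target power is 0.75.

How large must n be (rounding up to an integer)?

n = 43

Standardized effect: d = |μ₁ − μ₀| / σ = |94.6 − 93.9| / 1.4 = 0.5000
Set Φ(δ − 2.576) = 0.75; then δ − 2.576 = Φ⁻¹(0.75) = 0.674, giving δ = 3.250.
(Ignoring the negligible lower-tail rejection probability gives the usual closed-form inversion.)
δ = d·√n ⇒ n = (δ/d)² = (3.250 / 0.5000)² = 42.26.
Round up to the next whole unit.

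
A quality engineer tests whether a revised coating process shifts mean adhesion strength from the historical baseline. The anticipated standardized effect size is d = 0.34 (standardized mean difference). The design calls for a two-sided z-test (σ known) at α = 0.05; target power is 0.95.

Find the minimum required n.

Set Φ(δ − 1.960) = 0.95; then δ − 1.960 = Φ⁻¹(0.95) = 1.645, giving δ = 3.605.
(For δ > 0 the lower-tail rejection region contributes negligibly to power, so the one-term inversion is standard.)
δ = d·√n ⇒ n = (δ/d)² = (3.605 / 0.34)² = 112.41.
Round up to the next whole unit.

n = 113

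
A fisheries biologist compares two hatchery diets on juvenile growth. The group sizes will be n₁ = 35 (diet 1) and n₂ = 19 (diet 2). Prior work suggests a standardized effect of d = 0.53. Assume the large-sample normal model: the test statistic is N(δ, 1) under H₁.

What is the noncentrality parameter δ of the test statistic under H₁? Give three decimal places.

δ ≈ 1.860

The noncentrality parameter scales effect size by the design's sample-size factor: δ = d / √(1/n₁ + 1/n₂) = 0.53 / √(1/35 + 1/19) = 1.8599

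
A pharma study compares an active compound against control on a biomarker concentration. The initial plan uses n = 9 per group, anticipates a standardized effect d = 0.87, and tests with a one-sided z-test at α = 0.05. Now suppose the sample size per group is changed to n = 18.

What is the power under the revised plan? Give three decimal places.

Power ≈ 0.833

With n = 18 per group: δ = d·√(n/2) = 0.87 × √(18/2) = 2.6100. Critical value z_{0.05} = 1.645.
Revised power = P(Z > 1.645 − δ) = Φ(0.965) = 0.8328.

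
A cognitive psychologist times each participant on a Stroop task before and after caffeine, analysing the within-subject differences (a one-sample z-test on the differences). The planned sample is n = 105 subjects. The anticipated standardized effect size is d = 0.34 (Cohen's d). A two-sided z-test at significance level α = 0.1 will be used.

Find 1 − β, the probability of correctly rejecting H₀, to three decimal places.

Noncentrality parameter: δ = d·√n = 0.34 × √105 = 3.4840
Two-sided α = 0.1 → critical value z_{0.05} = 1.645.
Power = Φ(δ − 1.645) + Φ(−δ − 1.645) = Φ(1.839) + Φ(-5.129) = 0.9671 + 0.0000 = 0.9671.

Power ≈ 0.967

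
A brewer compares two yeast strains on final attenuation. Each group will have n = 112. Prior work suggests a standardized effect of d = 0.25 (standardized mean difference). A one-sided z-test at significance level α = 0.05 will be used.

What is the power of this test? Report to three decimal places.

Noncentrality parameter: δ = d·√(n/2) = 0.25 × √(112/2) = 1.8708
Critical value for a one-sided test at α = 0.05: z_α = 1.645.
Power = Φ(δ − 1.645) = Φ(0.226) = 0.5894.

Power ≈ 0.589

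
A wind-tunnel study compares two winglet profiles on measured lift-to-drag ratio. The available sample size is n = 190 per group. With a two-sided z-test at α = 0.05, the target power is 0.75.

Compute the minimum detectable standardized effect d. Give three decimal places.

d ≈ 0.270

Need Φ(δ − 1.960) = 0.75, so δ = 1.960 + 0.674 = 2.634.
(The second rejection-region term Φ(−δ − z_{α/2}) is negligible and dropped.)
δ = d·√(n/2) ⇒ d = δ/√(n/2) = 2.634/√(190/2) = 0.2703.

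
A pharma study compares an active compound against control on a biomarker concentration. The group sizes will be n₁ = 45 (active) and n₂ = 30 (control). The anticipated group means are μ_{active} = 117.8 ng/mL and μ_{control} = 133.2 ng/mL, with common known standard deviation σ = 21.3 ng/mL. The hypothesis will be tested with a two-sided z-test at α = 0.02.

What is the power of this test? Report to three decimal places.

Standardized effect: d = |μ_{active} − μ_{control}| / σ = |117.8 − 133.2| / 21.3 = 0.7230
Noncentrality parameter: δ = d / √(1/n₁ + 1/n₂) = 0.7230 / √(1/45 + 1/30) = 3.0674
Two-sided α = 0.02 → critical value z_{0.01} = 2.326.
Power = Φ(δ − 2.326) + Φ(−δ − 2.326) = Φ(0.741) + Φ(-5.394) = 0.7707 + 0.0000 = 0.7707.

Power ≈ 0.771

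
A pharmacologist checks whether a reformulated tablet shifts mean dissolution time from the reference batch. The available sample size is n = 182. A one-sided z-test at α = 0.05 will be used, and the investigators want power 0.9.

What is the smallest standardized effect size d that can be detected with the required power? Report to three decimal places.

d ≈ 0.217

Required noncentrality: δ = z_{0.05} + z_{0.10} = 1.645 + 1.282 = 2.926.
δ = d·√n ⇒ d = δ/√n = 2.926/√182 = 0.2169.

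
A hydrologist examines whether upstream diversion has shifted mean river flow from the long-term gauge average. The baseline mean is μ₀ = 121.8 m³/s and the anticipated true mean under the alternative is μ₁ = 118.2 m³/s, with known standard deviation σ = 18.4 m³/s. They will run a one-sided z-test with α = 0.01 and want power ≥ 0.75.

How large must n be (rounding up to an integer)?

n = 236

Standardized effect: d = |μ₁ − μ₀| / σ = |118.2 − 121.8| / 18.4 = 0.1957
For power 0.75 need Φ(δ − z_{0.01}) = 0.75, so δ = z_{0.01} + z_{0.25} = 2.326 + 0.674 = 3.001.
δ = d·√n ⇒ n = (δ/d)² = (3.001 / 0.1957)² = 235.24.
Round up to the next whole unit.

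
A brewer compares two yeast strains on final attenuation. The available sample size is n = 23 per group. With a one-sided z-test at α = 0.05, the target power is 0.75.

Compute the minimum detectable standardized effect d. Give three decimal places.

d ≈ 0.684

Need Φ(δ − 1.645) = 0.75, so δ = 1.645 + 0.674 = 2.319.
δ = d·√(n/2) ⇒ d = δ/√(n/2) = 2.319/√(23/2) = 0.6839.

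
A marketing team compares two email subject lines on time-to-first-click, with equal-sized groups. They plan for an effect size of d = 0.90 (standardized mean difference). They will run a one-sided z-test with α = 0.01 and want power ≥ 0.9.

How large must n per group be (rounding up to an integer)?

For power 0.9 need Φ(δ − z_{0.01}) = 0.9, so δ = z_{0.01} + z_{0.10} = 2.326 + 1.282 = 3.608.
δ = d·√(n/2) ⇒ n = 2(δ/d)² = 2 × (3.608 / 0.90)² = 32.14.
Rounding up, n = 33 per group.

n = 33 per group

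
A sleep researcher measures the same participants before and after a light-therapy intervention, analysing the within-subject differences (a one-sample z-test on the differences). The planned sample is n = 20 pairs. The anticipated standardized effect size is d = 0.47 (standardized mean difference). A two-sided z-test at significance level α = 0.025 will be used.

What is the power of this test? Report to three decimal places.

Noncentrality parameter: δ = d·√n = 0.47 × √20 = 2.1019
Two-sided α = 0.025 → critical value z_{0.0125} = 2.241.
Power = Φ(δ − 2.241) + Φ(−δ − 2.241) = Φ(-0.139) + Φ(-4.343) = 0.4445 + 0.0000 = 0.4445.

Power ≈ 0.445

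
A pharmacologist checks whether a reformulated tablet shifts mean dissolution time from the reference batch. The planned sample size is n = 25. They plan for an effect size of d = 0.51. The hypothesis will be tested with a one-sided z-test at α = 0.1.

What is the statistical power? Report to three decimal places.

Power ≈ 0.898

Noncentrality parameter: δ = d·√n = 0.51 × √25 = 2.5500
One-sided α = 0.1 → critical value z_{0.1} = 1.282.
Power = Φ(δ − 1.282) = Φ(1.268) = 0.8977.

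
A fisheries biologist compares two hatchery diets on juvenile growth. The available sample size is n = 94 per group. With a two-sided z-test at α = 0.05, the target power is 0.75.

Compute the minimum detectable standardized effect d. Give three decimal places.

Required noncentrality: δ = z_{0.025} + z_{0.25} = 1.960 + 0.674 = 2.634.
(The second rejection-region term Φ(−δ − z_{α/2}) is negligible and dropped.)
δ = d·√(n/2) ⇒ d = δ/√(n/2) = 2.634/√(94/2) = 0.3843.

d ≈ 0.384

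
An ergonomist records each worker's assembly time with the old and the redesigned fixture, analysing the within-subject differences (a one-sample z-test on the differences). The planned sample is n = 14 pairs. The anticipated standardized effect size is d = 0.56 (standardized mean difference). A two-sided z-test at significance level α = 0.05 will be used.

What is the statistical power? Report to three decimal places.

Noncentrality parameter: λ = d·√n = 0.56 × √14 = 2.0953
Two-sided α = 0.05 → critical value z_{0.025} = 1.960.
Power = Φ(λ − 1.960) + Φ(−λ − 1.960) = Φ(0.135) + Φ(-4.055) = 0.5538 + 0.0000 = 0.5539.

Power ≈ 0.554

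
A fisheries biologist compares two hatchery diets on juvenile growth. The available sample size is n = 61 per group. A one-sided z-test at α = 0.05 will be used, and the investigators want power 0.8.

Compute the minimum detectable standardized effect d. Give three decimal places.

Need Φ(δ − 1.645) = 0.8, so δ = 1.645 + 0.842 = 2.486.
δ = d·√(n/2) ⇒ d = δ/√(n/2) = 2.486/√(61/2) = 0.4502.

d ≈ 0.450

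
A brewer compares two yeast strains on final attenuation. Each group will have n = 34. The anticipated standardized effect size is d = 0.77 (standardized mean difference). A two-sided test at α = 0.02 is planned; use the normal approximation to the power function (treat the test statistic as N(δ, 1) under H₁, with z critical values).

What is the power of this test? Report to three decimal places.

Power ≈ 0.802

Noncentrality parameter: δ = d·√(n/2) = 0.77 × √(34/2) = 3.1748
Critical value for a two-sided test at α = 0.02: z_{α/2} = 2.326.
Power = Φ(δ − 2.326) + Φ(−δ − 2.326) = Φ(0.848) + Φ(-5.501) = 0.8019 + 0.0000 = 0.8019.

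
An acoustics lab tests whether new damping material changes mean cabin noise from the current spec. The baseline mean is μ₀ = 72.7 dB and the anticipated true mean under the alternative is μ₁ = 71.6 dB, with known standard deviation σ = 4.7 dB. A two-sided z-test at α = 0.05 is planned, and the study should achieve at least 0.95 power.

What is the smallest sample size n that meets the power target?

n = 238

Standardized effect: d = |μ₁ − μ₀| / σ = |71.6 − 72.7| / 4.7 = 0.2340
Set Φ(δ − 1.960) = 0.95; then δ − 1.960 = Φ⁻¹(0.95) = 1.645, giving δ = 3.605.
(Ignoring the negligible lower-tail rejection probability gives the usual closed-form inversion.)
δ = d·√n ⇒ n = (δ/d)² = (3.605 / 0.2340)² = 237.23.
Rounding up, n = 238.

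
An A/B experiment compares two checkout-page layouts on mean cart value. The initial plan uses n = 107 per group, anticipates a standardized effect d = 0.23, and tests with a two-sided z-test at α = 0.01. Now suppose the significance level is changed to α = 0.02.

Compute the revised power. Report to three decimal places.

Power ≈ 0.260

δ = d·√(n/2) = 0.23 × √(107/2) = 1.6823 (unchanged). New critical value: z_{0.01} = 2.326.
Revised power = Φ(δ − 2.326) + Φ(−δ − 2.326) = Φ(-0.644) + Φ(-4.009) = 0.2598 + 0.0000 = 0.2598.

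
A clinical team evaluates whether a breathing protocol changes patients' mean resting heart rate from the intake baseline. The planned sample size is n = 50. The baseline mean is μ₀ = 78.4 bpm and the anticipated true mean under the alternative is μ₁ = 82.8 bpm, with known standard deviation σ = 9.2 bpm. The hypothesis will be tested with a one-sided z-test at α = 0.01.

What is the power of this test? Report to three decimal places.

Standardized effect: d = |μ₁ − μ₀| / σ = |82.8 − 78.4| / 9.2 = 0.4783
Noncentrality parameter: δ = d·√n = 0.4783 × √50 = 3.3818
Critical value for a one-sided test at α = 0.01: z_α = 2.326.
Power = Φ(δ − 2.326) = Φ(1.055) = 0.8544.

Power ≈ 0.854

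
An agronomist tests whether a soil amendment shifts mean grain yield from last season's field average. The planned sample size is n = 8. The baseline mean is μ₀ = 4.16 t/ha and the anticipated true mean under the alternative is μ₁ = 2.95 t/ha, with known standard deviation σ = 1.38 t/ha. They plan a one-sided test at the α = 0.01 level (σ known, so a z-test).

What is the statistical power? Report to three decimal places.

Power ≈ 0.561

Standardized effect: d = |μ₁ − μ₀| / σ = |2.95 − 4.16| / 1.38 = 0.8768
Noncentrality parameter: δ = d·√n = 0.8768 × √8 = 2.4800
Critical value for a one-sided test at α = 0.01: z_α = 2.326.
Power = P(Z > 2.326 − δ) = Φ(0.154) = 0.5611.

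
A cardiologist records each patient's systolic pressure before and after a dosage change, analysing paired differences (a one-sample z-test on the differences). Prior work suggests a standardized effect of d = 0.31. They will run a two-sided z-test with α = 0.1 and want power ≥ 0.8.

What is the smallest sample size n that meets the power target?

Set Φ(δ − 1.645) = 0.8; then δ − 1.645 = Φ⁻¹(0.8) = 0.842, giving δ = 2.486.
(For δ > 0 the lower-tail rejection region contributes negligibly to power, so the one-term inversion is standard.)
δ = d·√n ⇒ n = (δ/d)² = (2.486 / 0.31)² = 64.33.
Rounding up, n = 65.

n = 65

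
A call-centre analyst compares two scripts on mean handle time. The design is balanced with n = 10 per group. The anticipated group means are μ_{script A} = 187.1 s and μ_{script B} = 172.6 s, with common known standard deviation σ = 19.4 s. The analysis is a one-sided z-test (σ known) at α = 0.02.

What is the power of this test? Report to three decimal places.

Power ≈ 0.351

Standardized effect: d = |μ_{script A} − μ_{script B}| / σ = |187.1 − 172.6| / 19.4 = 0.7474
Noncentrality parameter: δ = d·√(n/2) = 0.7474 × √(10/2) = 1.6713
One-sided α = 0.02 → critical value z_{0.02} = 2.054.
Power = P(Z > 2.054 − δ) = Φ(-0.382) = 0.3511.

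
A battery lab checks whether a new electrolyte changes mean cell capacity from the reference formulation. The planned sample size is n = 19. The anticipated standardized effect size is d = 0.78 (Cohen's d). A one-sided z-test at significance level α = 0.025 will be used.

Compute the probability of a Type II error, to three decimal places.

Noncentrality parameter: δ = d·√n = 0.78 × √19 = 3.3999
Critical value for a one-sided test at α = 0.025: z_α = 1.960.
Power = P(Z > 1.960 − δ) = Φ(1.440) = 0.9251.
Type II error: β = 1 − power = 1 − 0.9251 = 0.0749.

β ≈ 0.075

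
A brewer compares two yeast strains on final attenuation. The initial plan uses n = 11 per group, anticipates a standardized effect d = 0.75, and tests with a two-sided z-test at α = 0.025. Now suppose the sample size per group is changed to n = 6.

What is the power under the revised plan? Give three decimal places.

Power ≈ 0.173

With n = 6 per group: δ = d·√(n/2) = 0.75 × √(6/2) = 1.2990. Critical value z_{0.0125} = 2.241.
Revised power = Φ(δ − 2.241) + Φ(−δ − 2.241) = Φ(-0.942) + Φ(-3.540) = 0.1730 + 0.0002 = 0.1732.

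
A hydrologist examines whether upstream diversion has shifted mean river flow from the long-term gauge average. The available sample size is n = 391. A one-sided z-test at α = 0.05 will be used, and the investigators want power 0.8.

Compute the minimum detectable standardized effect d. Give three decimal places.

d ≈ 0.126

Required noncentrality: δ = z_{0.05} + z_{0.20} = 1.645 + 0.842 = 2.486.
δ = d·√n ⇒ d = δ/√n = 2.486/√391 = 0.1257.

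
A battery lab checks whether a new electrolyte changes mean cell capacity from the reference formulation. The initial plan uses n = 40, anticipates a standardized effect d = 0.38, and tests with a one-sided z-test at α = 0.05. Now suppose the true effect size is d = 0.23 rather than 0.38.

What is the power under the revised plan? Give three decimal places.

Power ≈ 0.425

With d = 0.23: δ = d·√n = 0.23 × √40 = 1.4546. Critical value z_{0.05} = 1.645.
Revised power = P(Z > 1.645 − δ) = Φ(-0.190) = 0.4246.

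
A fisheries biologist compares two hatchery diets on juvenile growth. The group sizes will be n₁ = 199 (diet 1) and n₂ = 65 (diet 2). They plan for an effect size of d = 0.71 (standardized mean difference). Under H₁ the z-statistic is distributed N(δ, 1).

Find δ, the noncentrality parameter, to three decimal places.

δ = d / √(1/n₁ + 1/n₂) = 0.71 / √(1/199 + 1/65) = 4.9698

δ ≈ 4.970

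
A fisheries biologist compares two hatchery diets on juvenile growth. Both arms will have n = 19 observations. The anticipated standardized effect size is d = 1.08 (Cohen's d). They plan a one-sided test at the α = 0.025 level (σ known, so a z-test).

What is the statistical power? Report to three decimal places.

Power ≈ 0.914

Noncentrality parameter: δ = d·√(n/2) = 1.08 × √(19/2) = 3.3288
Critical value for a one-sided test at α = 0.025: z_α = 1.960.
Power = P(Z > 1.960 − δ) = Φ(1.369) = 0.9145.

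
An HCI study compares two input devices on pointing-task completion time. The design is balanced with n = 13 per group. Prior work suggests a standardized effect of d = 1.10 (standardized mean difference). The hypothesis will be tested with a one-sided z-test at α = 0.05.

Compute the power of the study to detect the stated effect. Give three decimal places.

Noncentrality parameter: δ = d·√(n/2) = 1.10 × √(13/2) = 2.8045
Critical value for a one-sided test at α = 0.05: z_α = 1.645.
Power = P(Z > 1.645 − δ) = Φ(1.160) = 0.8769.

Power ≈ 0.877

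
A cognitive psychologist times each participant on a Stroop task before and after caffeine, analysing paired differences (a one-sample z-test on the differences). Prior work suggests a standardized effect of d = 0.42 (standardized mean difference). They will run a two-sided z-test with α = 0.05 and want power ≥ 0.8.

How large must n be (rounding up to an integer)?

n = 45

For power 0.8 need Φ(δ − z_{0.025}) = 0.8, so δ = z_{0.025} + z_{0.20} = 1.960 + 0.842 = 2.802.
(For δ > 0 the lower-tail rejection region contributes negligibly to power, so the one-term inversion is standard.)
δ = d·√n ⇒ n = (δ/d)² = (2.802 / 0.42)² = 44.49.
Round up to the next whole unit.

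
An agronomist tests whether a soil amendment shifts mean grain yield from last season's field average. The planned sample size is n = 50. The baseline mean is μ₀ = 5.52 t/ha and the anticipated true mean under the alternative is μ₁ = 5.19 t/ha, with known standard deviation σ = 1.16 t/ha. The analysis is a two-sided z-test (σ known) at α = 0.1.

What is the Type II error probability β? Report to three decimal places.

Standardized effect: d = |μ₁ − μ₀| / σ = |5.19 − 5.52| / 1.16 = 0.2845
Noncentrality parameter: δ = d·√n = 0.2845 × √50 = 2.0116
Two-sided α = 0.1 → critical value z_{0.05} = 1.645.
Power = Φ(δ − 1.645) + Φ(−δ − 1.645) = Φ(0.367) + Φ(-3.656) = 0.6431 + 0.0001 = 0.6432.
Type II error: β = 1 − power = 1 − 0.6432 = 0.3568.

β ≈ 0.357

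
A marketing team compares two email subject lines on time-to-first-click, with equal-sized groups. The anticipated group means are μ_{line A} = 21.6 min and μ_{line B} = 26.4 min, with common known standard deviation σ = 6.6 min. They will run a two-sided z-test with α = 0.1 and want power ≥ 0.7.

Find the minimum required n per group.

Standardized effect: d = |μ_{line A} − μ_{line B}| / σ = |21.6 − 26.4| / 6.6 = 0.7273
Set Φ(δ − 1.645) = 0.7; then δ − 1.645 = Φ⁻¹(0.7) = 0.524, giving δ = 2.169.
(The Φ(−δ − z_{α/2}) term is vanishingly small for δ > 0 and is dropped in the standard sample-size formula.)
δ = d·√(n/2) ⇒ n = 2(δ/d)² = 2 × (2.169 / 0.7273)² = 17.79.
Rounding up, n = 18 per group.

n = 18 per group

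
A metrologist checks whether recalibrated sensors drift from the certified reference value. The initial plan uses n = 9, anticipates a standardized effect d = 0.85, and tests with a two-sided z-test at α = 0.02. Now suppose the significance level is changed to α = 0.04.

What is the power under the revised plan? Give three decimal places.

Power ≈ 0.690

δ = d·√n = 0.85 × √9 = 2.5500 (unchanged). New critical value: z_{0.02} = 2.054.
Revised power = Φ(δ − 2.054) + Φ(−δ − 2.054) = Φ(0.496) + Φ(-4.604) = 0.6901 + 0.0000 = 0.6901.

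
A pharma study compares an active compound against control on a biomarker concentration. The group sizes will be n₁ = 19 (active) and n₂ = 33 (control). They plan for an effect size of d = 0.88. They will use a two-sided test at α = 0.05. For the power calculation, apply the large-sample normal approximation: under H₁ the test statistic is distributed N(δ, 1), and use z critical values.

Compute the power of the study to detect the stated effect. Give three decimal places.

Noncentrality parameter: δ = d / √(1/n₁ + 1/n₂) = 0.88 / √(1/19 + 1/33) = 3.0557
Critical value for a two-sided test at α = 0.05: z_{α/2} = 1.960.
Power = Φ(δ − 1.960) + Φ(−δ − 1.960) = Φ(1.096) + Φ(-5.016) = 0.8634 + 0.0000 = 0.8634.

Power ≈ 0.863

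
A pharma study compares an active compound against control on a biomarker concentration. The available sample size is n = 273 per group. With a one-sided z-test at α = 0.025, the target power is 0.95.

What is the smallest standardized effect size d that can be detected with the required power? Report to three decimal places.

d ≈ 0.309

Need Φ(δ − 1.960) = 0.95, so δ = 1.960 + 1.645 = 3.605.
δ = d·√(n/2) ⇒ d = δ/√(n/2) = 3.605/√(273/2) = 0.3085.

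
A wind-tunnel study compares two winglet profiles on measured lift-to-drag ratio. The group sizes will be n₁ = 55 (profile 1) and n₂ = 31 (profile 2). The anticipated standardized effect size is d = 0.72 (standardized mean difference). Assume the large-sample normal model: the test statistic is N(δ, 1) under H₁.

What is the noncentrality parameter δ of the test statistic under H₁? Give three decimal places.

δ ≈ 3.206

The noncentrality parameter scales effect size by the design's sample-size factor: δ = d / √(1/n₁ + 1/n₂) = 0.72 / √(1/55 + 1/31) = 3.2059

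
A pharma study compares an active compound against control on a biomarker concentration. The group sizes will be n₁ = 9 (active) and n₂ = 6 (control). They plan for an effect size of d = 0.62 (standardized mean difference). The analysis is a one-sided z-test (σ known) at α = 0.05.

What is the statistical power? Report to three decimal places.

Power ≈ 0.320

Noncentrality parameter: δ = d / √(1/n₁ + 1/n₂) = 0.62 / √(1/9 + 1/6) = 1.1764
One-sided α = 0.05 → critical value z_{0.05} = 1.645.
Power = P(Z > 1.645 − δ) = Φ(-0.468) = 0.3197.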